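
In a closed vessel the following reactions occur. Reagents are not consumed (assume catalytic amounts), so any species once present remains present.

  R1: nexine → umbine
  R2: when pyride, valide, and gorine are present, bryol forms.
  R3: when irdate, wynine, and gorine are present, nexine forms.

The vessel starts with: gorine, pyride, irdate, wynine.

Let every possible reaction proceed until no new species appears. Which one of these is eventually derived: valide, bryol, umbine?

umbine

irdate, wynine, and gorine present → nexine forms (R3).
nexine present → umbine forms (R1).
bryol would need pyride, valide, and gorine (R2), but valide never forms. No rule produces valide, and it is not given.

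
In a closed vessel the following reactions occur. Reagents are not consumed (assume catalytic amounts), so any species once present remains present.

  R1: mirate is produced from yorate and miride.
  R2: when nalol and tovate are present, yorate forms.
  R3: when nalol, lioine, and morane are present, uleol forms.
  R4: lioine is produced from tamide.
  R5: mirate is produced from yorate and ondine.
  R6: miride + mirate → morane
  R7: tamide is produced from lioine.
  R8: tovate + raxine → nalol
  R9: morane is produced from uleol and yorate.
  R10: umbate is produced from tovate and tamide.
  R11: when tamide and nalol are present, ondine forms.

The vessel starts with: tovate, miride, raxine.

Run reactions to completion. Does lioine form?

No

lioine would need tamide (R4), but tamide never forms.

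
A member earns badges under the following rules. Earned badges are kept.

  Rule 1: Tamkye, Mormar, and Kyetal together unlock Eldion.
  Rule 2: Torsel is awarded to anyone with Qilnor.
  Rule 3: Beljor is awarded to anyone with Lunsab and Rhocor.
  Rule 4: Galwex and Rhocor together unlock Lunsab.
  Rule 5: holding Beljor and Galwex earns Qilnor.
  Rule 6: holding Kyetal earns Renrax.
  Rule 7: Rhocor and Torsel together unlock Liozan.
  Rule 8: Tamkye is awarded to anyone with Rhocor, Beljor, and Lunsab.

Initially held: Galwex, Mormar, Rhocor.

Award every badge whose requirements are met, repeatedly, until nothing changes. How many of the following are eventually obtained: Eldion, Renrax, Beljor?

With Galwex and Rhocor, Lunsab is earned (Rule 4).
With Lunsab and Rhocor, Beljor is earned (Rule 3).
Eldion would need Tamkye, Mormar, and Kyetal (Rule 1), but Kyetal is never earned.
Renrax would need Kyetal (Rule 6), but Kyetal is never earned.
Beljor: reached.
Reached: Beljor — 1 of the 3.

1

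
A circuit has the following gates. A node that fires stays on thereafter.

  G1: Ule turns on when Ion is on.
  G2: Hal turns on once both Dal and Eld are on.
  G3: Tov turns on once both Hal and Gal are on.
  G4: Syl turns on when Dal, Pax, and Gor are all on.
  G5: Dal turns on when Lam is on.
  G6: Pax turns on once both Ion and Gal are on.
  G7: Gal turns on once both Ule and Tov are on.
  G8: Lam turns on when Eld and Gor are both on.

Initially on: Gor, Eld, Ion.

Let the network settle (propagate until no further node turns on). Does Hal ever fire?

Yes

G8: Eld and Gor on → Lam on.
Lam is on, so Dal turns on (G5).
G2: Dal and Eld on → Hal on.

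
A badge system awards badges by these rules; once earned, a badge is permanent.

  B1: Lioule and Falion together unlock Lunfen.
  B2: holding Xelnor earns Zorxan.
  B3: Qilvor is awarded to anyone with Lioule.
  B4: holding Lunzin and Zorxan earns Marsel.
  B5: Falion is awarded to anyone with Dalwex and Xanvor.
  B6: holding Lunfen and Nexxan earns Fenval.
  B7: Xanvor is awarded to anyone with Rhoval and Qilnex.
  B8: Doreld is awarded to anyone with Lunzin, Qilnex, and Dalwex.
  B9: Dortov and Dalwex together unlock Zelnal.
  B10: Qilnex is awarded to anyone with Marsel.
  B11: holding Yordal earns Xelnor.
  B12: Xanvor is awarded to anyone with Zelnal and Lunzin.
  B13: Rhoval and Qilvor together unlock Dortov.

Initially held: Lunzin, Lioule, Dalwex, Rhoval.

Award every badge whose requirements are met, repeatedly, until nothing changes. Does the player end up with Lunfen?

With Lioule, Qilvor is earned (B3).
With Rhoval and Qilvor, Dortov is earned (B13).
With Dortov and Dalwex, Zelnal is earned (B9).
With Zelnal and Lunzin, Xanvor is earned (B12).
With Dalwex and Xanvor, Falion is earned (B5).
With Lioule and Falion, Lunfen is earned (B1).

Yes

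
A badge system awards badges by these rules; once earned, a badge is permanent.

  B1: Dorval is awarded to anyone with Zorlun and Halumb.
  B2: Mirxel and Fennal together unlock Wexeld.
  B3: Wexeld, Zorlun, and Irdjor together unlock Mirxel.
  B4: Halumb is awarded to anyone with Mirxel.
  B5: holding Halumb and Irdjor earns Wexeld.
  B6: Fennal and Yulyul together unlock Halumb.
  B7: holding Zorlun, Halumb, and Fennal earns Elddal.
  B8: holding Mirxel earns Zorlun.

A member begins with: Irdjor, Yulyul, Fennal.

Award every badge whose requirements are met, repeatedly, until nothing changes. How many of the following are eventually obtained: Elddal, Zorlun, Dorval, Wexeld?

With Fennal and Yulyul, Halumb is earned (B6).
With Halumb and Irdjor, Wexeld is earned (B5).
Elddal would need Zorlun, Halumb, and Fennal (B7), but Zorlun is never earned.
Zorlun would need Mirxel (B8), but Mirxel is never earned.
Dorval would need Zorlun and Halumb (B1), but Zorlun is never earned.
Wexeld: reached.
Reached: Wexeld — 1 of the 4.

1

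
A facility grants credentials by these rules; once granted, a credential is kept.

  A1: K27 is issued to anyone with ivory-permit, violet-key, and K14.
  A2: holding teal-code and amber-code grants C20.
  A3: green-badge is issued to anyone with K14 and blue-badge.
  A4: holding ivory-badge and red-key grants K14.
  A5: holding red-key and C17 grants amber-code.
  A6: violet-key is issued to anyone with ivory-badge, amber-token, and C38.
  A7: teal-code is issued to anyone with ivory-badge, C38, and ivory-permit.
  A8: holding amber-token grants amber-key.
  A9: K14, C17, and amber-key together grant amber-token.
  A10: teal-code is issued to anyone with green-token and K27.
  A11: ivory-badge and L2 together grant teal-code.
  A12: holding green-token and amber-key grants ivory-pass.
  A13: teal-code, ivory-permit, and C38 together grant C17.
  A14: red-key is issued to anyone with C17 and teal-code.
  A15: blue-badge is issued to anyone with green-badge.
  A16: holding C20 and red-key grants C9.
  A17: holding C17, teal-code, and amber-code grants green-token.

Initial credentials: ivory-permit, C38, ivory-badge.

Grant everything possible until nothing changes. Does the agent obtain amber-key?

No

amber-key would need amber-token (A8), but amber-token is never granted.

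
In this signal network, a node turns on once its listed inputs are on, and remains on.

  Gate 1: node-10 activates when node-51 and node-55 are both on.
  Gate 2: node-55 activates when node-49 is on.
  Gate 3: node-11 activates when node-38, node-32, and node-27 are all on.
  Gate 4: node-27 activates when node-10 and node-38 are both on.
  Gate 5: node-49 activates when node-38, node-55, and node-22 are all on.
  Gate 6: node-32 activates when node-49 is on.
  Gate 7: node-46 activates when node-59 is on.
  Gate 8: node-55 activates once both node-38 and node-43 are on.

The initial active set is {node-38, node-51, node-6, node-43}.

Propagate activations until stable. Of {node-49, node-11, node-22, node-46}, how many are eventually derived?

node-49 would need node-38, node-55, and node-22 (Gate 5), but node-22 never turns on.
node-11 would need node-38, node-32, and node-27 (Gate 3), but node-32 never turns on.
No rule produces node-22, and it is not given.
node-46 would need node-59 (Gate 7), but node-59 never turns on.
None of the 4 are reached.

0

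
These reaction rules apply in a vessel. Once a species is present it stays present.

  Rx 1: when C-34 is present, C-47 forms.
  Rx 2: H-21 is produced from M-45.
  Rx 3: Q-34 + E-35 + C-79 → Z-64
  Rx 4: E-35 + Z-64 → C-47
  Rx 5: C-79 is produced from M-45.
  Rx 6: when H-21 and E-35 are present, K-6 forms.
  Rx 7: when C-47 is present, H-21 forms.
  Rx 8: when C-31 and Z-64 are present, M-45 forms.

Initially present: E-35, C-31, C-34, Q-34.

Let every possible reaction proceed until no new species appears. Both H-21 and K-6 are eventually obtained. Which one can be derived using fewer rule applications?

H-21: C-34 present → C-47 forms (Rx 1). C-47 present → H-21 forms (Rx 7). [2 rule applications]
K-6: C-34 present → C-47 forms (Rx 1). C-47 present → H-21 forms (Rx 7). H-21 and E-35 present → K-6 forms (Rx 6). [3 rule applications]
H-21 needs fewer.

H-21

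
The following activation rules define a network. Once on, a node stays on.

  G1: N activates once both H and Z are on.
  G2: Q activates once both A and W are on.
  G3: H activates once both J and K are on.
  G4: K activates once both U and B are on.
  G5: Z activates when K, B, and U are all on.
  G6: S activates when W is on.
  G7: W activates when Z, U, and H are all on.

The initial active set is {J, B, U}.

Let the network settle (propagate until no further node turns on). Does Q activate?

No

Q would need A and W (G2), but A never turns on.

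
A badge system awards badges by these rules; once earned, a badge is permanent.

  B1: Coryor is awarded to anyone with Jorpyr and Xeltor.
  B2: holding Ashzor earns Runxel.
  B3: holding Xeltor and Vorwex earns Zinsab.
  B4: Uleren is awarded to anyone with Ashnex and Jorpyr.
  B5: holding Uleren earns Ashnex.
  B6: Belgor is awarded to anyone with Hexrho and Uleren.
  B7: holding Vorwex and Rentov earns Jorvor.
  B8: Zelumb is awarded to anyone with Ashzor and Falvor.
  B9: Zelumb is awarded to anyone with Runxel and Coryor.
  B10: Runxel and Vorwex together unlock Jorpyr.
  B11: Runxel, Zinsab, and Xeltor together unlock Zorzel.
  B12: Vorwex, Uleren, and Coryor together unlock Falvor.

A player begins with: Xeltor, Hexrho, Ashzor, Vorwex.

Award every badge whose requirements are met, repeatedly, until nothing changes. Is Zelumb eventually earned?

With Ashzor, Runxel is earned (B2).
With Runxel and Vorwex, Jorpyr is earned (B10).
With Jorpyr and Xeltor, Coryor is earned (B1).
With Runxel and Coryor, Zelumb is earned (B9).

Yes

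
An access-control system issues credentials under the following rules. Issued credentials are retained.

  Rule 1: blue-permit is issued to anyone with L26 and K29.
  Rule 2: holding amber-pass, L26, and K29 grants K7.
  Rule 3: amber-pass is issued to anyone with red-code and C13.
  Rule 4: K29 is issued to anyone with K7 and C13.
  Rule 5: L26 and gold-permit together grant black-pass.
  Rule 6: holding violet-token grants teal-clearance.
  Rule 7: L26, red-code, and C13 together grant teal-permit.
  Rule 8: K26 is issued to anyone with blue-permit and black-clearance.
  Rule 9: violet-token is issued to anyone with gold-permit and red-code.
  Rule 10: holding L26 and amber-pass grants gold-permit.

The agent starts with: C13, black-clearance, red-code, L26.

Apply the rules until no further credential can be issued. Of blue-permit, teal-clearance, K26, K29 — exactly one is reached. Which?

teal-clearance

Holding red-code and C13 grants amber-pass (Rule 3).
Holding L26 and amber-pass grants gold-permit (Rule 10).
Holding gold-permit and red-code grants violet-token (Rule 9).
Holding violet-token grants teal-clearance (Rule 6).
blue-permit would need L26 and K29 (Rule 1), but K29 is never granted. K26 would need blue-permit and black-clearance (Rule 8), but blue-permit is never granted. K29 would need K7 and C13 (Rule 4), but K7 is never granted.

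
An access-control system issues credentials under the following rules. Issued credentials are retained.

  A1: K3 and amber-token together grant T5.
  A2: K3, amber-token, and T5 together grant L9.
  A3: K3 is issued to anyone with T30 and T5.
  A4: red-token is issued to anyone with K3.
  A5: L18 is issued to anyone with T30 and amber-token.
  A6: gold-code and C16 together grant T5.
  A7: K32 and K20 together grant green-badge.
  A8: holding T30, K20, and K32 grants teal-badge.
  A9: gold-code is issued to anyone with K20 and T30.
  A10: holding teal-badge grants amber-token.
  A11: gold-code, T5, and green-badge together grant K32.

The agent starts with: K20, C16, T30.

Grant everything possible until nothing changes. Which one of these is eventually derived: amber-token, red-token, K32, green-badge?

red-token

Holding K20 and T30 grants gold-code (A9).
Holding gold-code and C16 grants T5 (A6).
Holding T30 and T5 grants K3 (A3).
Holding K3 grants red-token (A4).
amber-token would need teal-badge (A10), but teal-badge is never granted. K32 would need gold-code, T5, and green-badge (A11), but green-badge is never granted. green-badge would need K32 and K20 (A7), but K32 is never granted.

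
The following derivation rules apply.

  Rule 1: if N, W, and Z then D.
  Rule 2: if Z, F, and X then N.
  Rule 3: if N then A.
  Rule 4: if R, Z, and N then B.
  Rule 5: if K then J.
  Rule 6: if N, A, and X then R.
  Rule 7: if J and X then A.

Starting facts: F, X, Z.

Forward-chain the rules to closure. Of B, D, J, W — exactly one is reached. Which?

Z, F, and X hold, so N follows (Rule 2).
N holds, so A follows (Rule 3).
N, A, and X hold, so R follows (Rule 6).
From R, Z, and N, Rule 4 gives B.
D would need N, W, and Z (Rule 1), but W is never established. J would need K (Rule 5), but K is never established. No rule produces W, and it is not given.

B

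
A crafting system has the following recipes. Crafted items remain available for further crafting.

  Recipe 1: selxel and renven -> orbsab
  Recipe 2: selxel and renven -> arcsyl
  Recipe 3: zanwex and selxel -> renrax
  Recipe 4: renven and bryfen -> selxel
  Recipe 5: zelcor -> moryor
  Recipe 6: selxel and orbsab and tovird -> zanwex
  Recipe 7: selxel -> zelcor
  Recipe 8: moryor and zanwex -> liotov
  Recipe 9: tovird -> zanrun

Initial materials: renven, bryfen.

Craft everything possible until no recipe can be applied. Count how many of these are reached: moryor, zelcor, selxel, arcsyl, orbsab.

5

Using Recipe 4, renven and bryfen make selxel.
selxel and renven -> orbsab (Recipe 1).
Using Recipe 7, selxel makes zelcor.
selxel and renven -> arcsyl (Recipe 2).
zelcor -> moryor (Recipe 5).
moryor: reached.
zelcor: reached.
selxel: reached.
arcsyl: reached.
orbsab: reached.
All 5 are reached.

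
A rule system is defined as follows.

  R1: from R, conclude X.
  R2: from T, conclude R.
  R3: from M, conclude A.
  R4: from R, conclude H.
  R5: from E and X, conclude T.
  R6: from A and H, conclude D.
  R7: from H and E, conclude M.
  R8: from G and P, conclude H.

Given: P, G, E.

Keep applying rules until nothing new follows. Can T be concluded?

No

T would need E and X (R5), but X is never established.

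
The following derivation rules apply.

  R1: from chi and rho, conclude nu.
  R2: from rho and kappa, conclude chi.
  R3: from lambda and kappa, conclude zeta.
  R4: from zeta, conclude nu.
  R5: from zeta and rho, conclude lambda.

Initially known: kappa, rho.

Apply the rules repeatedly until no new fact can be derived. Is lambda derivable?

No

lambda would need zeta and rho (R5), but zeta is never established.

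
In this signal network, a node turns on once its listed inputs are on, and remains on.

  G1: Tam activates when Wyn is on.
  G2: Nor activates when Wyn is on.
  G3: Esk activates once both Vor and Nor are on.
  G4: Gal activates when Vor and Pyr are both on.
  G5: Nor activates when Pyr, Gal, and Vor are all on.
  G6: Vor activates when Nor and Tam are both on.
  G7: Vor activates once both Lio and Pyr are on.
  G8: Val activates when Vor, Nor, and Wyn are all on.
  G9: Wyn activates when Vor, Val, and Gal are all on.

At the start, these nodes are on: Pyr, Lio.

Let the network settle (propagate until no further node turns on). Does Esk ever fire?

G7: Lio and Pyr on → Vor on.
Vor and Pyr are on, so Gal activates (G4).
G5: Pyr, Gal, and Vor on → Nor on.
G3: Vor and Nor on → Esk on.

Yes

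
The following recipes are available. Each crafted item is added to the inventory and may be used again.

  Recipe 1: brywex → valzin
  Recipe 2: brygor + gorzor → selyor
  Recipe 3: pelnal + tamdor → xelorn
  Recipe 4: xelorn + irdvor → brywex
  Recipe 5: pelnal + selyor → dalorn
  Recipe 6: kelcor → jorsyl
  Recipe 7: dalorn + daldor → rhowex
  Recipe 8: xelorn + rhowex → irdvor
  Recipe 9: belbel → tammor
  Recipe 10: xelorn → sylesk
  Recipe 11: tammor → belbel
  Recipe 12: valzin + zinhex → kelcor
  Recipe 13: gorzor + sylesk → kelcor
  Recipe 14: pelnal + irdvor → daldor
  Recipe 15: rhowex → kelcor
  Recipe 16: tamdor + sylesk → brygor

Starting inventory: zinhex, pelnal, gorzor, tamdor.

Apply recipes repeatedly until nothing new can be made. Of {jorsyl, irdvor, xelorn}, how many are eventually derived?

2

Using Recipe 3, pelnal and tamdor make xelorn.
Using Recipe 10, xelorn makes sylesk.
gorzor + sylesk → kelcor (Recipe 13).
kelcor → jorsyl (Recipe 6).
jorsyl: reached.
irdvor would need xelorn and rhowex (Recipe 8), but rhowex is never obtained.
xelorn: reached.
Reached: jorsyl and xelorn — 2 of the 3.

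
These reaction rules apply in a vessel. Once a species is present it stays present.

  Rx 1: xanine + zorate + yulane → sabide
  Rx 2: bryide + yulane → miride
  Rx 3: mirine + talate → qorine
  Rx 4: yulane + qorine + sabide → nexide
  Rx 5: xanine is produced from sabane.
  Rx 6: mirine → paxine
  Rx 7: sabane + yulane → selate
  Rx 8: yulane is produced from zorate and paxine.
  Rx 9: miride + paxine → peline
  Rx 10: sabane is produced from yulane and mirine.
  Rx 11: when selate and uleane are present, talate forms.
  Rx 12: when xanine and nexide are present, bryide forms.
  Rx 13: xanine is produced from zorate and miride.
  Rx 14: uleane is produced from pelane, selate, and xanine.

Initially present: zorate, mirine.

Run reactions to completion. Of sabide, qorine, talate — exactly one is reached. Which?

sabide

mirine present → paxine forms (Rx 6).
zorate and paxine present → yulane forms (Rx 8).
yulane and mirine present → sabane forms (Rx 10).
sabane present → xanine forms (Rx 5).
xanine, zorate, and yulane present → sabide forms (Rx 1).
qorine would need mirine and talate (Rx 3), but talate never forms. talate would need selate and uleane (Rx 11), but uleane never forms.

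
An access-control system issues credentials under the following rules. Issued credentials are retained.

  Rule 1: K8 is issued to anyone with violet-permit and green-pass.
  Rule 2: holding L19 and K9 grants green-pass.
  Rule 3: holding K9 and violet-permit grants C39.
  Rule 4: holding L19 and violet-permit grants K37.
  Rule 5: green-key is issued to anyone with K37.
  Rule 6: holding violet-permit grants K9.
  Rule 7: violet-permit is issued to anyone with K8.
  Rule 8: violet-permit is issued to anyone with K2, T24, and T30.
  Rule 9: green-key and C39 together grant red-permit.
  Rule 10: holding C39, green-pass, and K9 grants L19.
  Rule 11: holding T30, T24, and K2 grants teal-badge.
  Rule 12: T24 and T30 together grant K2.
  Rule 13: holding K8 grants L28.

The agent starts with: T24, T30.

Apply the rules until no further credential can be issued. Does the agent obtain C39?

Holding T24 and T30 grants K2 (Rule 12).
Holding K2, T24, and T30 grants violet-permit (Rule 8).
Holding violet-permit grants K9 (Rule 6).
Holding K9 and violet-permit grants C39 (Rule 3).

Yes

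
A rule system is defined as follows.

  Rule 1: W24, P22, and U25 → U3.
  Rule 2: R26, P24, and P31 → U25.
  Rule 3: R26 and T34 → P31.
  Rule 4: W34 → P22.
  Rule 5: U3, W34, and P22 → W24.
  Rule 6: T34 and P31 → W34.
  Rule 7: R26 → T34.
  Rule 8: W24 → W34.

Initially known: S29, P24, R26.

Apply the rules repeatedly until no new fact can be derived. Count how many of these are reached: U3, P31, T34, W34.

3

R26 holds, so T34 follows (Rule 7).
From R26 and T34, Rule 3 gives P31.
From T34 and P31, Rule 6 gives W34.
U3 would need W24, P22, and U25 (Rule 1), but W24 is never established.
P31: reached.
T34: reached.
W34: reached.
Reached: P31, T34, and W34 — 3 of the 4.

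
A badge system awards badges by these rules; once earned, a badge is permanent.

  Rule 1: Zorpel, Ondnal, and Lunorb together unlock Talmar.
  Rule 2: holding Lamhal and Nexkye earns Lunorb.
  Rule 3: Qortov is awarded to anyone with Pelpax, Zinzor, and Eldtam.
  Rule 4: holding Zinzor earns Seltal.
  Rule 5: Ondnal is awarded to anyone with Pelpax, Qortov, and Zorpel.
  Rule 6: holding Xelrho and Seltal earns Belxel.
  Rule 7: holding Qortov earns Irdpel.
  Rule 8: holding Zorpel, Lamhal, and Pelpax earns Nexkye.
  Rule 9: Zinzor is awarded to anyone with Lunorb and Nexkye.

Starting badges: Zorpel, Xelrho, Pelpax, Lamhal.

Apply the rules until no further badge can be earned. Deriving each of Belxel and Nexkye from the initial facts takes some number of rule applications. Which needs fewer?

Nexkye

Nexkye: With Zorpel, Lamhal, and Pelpax, Nexkye is earned (Rule 8). [1 rule application]
Belxel: With Zorpel, Lamhal, and Pelpax, Nexkye is earned (Rule 8). With Lamhal and Nexkye, Lunorb is earned (Rule 2). With Lunorb and Nexkye, Zinzor is earned (Rule 9). With Zinzor, Seltal is earned (Rule 4). With Xelrho and Seltal, Belxel is earned (Rule 6). [5 rule applications]
Nexkye needs fewer.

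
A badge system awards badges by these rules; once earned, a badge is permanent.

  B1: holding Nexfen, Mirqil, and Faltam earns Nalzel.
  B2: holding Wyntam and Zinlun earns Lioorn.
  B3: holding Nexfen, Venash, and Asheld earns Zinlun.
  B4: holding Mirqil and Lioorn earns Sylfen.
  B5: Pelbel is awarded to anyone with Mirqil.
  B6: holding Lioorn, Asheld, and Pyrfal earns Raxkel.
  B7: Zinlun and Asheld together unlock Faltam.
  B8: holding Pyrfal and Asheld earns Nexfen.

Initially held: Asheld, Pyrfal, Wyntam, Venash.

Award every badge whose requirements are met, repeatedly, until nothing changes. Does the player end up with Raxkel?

With Pyrfal and Asheld, Nexfen is earned (B8).
With Nexfen, Venash, and Asheld, Zinlun is earned (B3).
With Wyntam and Zinlun, Lioorn is earned (B2).
With Lioorn, Asheld, and Pyrfal, Raxkel is earned (B6).

Yes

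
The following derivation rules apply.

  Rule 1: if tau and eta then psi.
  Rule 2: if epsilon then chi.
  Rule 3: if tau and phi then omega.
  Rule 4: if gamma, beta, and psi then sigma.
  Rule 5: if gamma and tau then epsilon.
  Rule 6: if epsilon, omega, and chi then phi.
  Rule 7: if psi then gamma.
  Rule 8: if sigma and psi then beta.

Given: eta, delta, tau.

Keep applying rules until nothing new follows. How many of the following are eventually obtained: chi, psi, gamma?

3

From tau and eta, Rule 1 gives psi.
psi holds, so gamma follows (Rule 7).
From gamma and tau, Rule 5 gives epsilon.
epsilon holds, so chi follows (Rule 2).
chi: reached.
psi: reached.
gamma: reached.
All 3 are reached.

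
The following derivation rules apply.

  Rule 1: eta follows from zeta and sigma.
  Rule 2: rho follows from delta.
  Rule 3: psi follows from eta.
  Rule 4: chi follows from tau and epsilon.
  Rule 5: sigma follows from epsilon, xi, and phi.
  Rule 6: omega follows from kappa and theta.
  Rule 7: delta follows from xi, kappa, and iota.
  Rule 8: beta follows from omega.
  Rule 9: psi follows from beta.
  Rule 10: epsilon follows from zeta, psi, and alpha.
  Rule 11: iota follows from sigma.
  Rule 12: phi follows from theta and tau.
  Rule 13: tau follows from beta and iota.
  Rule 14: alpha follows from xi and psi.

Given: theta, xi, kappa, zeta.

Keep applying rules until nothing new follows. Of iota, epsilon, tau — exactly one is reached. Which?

kappa and theta hold, so omega follows (Rule 6).
From omega, Rule 8 gives beta.
beta holds, so psi follows (Rule 9).
From xi and psi, Rule 14 gives alpha.
zeta, psi, and alpha hold, so epsilon follows (Rule 10).
iota would need sigma (Rule 11), but sigma is never established. tau would need beta and iota (Rule 13), but iota is never established.

epsilon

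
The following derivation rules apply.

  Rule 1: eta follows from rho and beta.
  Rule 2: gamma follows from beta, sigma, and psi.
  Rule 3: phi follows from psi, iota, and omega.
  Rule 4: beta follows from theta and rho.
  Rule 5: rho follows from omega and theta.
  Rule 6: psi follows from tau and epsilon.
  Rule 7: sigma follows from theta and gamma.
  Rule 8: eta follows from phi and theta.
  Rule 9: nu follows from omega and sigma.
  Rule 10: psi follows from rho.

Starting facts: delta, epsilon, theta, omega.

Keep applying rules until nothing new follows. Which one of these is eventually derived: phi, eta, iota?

omega and theta hold, so rho follows (Rule 5).
theta and rho hold, so beta follows (Rule 4).
rho and beta hold, so eta follows (Rule 1).
phi would need psi, iota, and omega (Rule 3), but iota is never established. No rule produces iota, and it is not given.

eta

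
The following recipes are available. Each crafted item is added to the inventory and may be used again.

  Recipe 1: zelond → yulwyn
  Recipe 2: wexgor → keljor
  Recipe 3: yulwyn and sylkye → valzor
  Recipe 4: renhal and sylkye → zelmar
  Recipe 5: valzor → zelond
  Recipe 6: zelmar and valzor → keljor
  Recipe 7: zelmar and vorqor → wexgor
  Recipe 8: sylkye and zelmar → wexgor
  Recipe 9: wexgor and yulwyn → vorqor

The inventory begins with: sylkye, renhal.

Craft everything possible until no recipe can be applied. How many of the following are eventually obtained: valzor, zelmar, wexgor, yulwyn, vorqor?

Using Recipe 4, renhal and sylkye make zelmar.
sylkye and zelmar → wexgor (Recipe 8).
valzor would need yulwyn and sylkye (Recipe 3), but yulwyn is never obtained.
zelmar: reached.
wexgor: reached.
yulwyn would need zelond (Recipe 1), but zelond is never obtained.
vorqor would need wexgor and yulwyn (Recipe 9), but yulwyn is never obtained.
Reached: zelmar and wexgor — 2 of the 5.

2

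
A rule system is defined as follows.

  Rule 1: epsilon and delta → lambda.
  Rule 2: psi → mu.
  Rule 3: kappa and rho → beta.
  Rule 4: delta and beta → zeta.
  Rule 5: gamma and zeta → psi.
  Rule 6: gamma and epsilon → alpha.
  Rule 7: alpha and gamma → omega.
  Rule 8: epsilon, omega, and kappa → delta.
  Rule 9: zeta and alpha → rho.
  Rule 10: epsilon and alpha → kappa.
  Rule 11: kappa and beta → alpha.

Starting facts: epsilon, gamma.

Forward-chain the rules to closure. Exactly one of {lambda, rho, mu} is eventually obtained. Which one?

lambda

gamma and epsilon hold, so alpha follows (Rule 6).
alpha and gamma hold, so omega follows (Rule 7).
From epsilon and alpha, Rule 10 gives kappa.
From epsilon, omega, and kappa, Rule 8 gives delta.
epsilon and delta hold, so lambda follows (Rule 1).
mu would need psi (Rule 2), but psi is never established. rho would need zeta and alpha (Rule 9), but zeta is never established.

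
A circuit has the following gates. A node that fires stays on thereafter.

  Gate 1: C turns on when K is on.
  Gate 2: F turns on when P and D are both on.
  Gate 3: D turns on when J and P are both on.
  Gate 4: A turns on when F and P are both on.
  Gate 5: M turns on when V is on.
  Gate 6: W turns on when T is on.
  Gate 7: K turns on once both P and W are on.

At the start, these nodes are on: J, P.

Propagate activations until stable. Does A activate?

Gate 3: J and P on → D on.
P and D are on, so F turns on (Gate 2).
F and P are on, so A turns on (Gate 4).

Yes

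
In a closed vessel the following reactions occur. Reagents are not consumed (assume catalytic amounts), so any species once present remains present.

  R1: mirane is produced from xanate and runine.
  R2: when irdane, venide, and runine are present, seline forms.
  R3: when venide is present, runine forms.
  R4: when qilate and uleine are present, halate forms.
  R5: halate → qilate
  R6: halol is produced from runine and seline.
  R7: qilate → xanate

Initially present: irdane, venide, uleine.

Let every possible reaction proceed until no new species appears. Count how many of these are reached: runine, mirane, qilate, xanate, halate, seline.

venide present → runine forms (R3).
irdane, venide, and runine present → seline forms (R2).
runine: reached.
mirane would need xanate and runine (R1), but xanate never forms.
qilate would need halate (R5), but halate never forms.
xanate would need qilate (R7), but qilate never forms.
halate would need qilate and uleine (R4), but qilate never forms.
seline: reached.
Reached: runine and seline — 2 of the 6.

2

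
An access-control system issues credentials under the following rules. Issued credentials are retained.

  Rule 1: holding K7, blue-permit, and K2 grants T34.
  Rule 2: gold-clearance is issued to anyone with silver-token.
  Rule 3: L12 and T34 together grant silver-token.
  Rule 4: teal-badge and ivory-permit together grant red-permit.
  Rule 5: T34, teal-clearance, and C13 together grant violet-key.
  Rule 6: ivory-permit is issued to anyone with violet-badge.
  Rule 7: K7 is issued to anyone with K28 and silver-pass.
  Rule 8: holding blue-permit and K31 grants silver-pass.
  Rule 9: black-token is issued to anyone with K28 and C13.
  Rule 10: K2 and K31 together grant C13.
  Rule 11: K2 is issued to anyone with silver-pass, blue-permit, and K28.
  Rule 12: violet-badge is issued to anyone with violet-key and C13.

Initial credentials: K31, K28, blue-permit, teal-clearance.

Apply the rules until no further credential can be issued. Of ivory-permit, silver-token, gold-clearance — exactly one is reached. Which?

Holding blue-permit and K31 grants silver-pass (Rule 8).
Holding silver-pass, blue-permit, and K28 grants K2 (Rule 11).
Holding K28 and silver-pass grants K7 (Rule 7).
Holding K7, blue-permit, and K2 grants T34 (Rule 1).
Holding K2 and K31 grants C13 (Rule 10).
Holding T34, teal-clearance, and C13 grants violet-key (Rule 5).
Holding violet-key and C13 grants violet-badge (Rule 12).
Holding violet-badge grants ivory-permit (Rule 6).
silver-token would need L12 and T34 (Rule 3), but L12 is never granted. gold-clearance would need silver-token (Rule 2), but silver-token is never granted.

ivory-permit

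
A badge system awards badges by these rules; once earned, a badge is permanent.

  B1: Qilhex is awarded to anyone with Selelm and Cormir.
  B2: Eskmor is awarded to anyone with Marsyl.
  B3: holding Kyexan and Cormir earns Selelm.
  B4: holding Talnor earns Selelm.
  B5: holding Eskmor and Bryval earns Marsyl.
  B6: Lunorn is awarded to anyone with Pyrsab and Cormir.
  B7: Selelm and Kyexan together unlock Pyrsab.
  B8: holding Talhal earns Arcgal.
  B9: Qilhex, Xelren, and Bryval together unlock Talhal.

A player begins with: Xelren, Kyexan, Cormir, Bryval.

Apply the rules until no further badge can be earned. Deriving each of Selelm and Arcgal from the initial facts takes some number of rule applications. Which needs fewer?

Selelm

Selelm: With Kyexan and Cormir, Selelm is earned (B3). [1 rule application]
Arcgal: With Kyexan and Cormir, Selelm is earned (B3). With Selelm and Cormir, Qilhex is earned (B1). With Qilhex, Xelren, and Bryval, Talhal is earned (B9). With Talhal, Arcgal is earned (B8). [4 rule applications]
Selelm needs fewer.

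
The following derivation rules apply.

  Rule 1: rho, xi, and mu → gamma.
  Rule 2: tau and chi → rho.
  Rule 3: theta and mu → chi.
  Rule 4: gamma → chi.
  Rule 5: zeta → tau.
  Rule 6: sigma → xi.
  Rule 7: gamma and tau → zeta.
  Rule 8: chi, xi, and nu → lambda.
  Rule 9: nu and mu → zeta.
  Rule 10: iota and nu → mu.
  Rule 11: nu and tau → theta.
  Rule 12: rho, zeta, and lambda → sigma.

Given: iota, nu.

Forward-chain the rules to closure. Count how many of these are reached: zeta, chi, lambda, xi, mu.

3

iota and nu hold, so mu follows (Rule 10).
nu and mu hold, so zeta follows (Rule 9).
zeta holds, so tau follows (Rule 5).
From nu and tau, Rule 11 gives theta.
From theta and mu, Rule 3 gives chi.
zeta: reached.
chi: reached.
lambda would need chi, xi, and nu (Rule 8), but xi is never established.
xi would need sigma (Rule 6), but sigma is never established.
mu: reached.
Reached: zeta, chi, and mu — 3 of the 5.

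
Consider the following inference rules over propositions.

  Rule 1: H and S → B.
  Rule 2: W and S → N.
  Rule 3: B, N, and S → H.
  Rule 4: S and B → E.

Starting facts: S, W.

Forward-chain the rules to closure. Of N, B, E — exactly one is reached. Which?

W and S hold, so N follows (Rule 2).
E would need S and B (Rule 4), but B is never established. B would need H and S (Rule 1), but H is never established.

N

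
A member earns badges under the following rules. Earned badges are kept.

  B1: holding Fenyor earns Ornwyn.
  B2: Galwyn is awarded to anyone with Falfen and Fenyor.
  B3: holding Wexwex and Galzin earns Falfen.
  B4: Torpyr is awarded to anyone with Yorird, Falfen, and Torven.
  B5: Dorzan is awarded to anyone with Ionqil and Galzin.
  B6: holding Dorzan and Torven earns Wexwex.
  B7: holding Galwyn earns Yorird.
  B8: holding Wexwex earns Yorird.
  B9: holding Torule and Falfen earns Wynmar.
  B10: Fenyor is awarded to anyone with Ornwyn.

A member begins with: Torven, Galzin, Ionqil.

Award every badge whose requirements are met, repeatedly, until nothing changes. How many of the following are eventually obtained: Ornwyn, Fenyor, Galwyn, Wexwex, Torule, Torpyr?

2

With Ionqil and Galzin, Dorzan is earned (B5).
With Dorzan and Torven, Wexwex is earned (B6).
With Wexwex and Galzin, Falfen is earned (B3).
With Wexwex, Yorird is earned (B8).
With Yorird, Falfen, and Torven, Torpyr is earned (B4).
Ornwyn would need Fenyor (B1), but Fenyor is never earned.
Fenyor would need Ornwyn (B10), but Ornwyn is never earned.
Galwyn would need Falfen and Fenyor (B2), but Fenyor is never earned.
Wexwex: reached.
No rule produces Torule, and it is not given.
Torpyr: reached.
Reached: Wexwex and Torpyr — 2 of the 6.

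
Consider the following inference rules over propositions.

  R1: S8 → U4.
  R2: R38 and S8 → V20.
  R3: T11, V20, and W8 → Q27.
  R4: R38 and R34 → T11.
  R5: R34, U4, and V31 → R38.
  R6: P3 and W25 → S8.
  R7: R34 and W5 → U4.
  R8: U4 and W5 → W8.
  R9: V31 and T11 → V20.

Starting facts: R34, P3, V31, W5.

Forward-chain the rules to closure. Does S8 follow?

S8 would need P3 and W25 (R6), but W25 is never established.

No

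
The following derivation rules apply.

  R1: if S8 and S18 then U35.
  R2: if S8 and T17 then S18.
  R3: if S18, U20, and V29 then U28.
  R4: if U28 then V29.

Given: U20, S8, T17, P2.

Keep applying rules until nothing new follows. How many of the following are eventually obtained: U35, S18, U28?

From S8 and T17, R2 gives S18.
From S8 and S18, R1 gives U35.
U35: reached.
S18: reached.
U28 would need S18, U20, and V29 (R3), but V29 is never established.
Reached: U35 and S18 — 2 of the 3.

2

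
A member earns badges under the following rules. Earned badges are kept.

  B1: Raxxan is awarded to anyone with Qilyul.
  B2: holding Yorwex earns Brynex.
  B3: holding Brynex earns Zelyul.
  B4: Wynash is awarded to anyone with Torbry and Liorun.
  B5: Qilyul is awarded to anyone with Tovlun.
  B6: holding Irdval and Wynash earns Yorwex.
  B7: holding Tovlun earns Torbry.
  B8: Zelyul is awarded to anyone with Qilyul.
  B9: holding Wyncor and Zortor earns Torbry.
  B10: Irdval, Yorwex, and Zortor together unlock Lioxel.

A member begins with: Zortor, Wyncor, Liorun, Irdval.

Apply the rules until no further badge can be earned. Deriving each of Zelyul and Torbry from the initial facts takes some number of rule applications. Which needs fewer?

Torbry

Torbry: With Wyncor and Zortor, Torbry is earned (B9). [1 rule application]
Zelyul: With Wyncor and Zortor, Torbry is earned (B9). With Torbry and Liorun, Wynash is earned (B4). With Irdval and Wynash, Yorwex is earned (B6). With Yorwex, Brynex is earned (B2). With Brynex, Zelyul is earned (B3). [5 rule applications]
Torbry needs fewer.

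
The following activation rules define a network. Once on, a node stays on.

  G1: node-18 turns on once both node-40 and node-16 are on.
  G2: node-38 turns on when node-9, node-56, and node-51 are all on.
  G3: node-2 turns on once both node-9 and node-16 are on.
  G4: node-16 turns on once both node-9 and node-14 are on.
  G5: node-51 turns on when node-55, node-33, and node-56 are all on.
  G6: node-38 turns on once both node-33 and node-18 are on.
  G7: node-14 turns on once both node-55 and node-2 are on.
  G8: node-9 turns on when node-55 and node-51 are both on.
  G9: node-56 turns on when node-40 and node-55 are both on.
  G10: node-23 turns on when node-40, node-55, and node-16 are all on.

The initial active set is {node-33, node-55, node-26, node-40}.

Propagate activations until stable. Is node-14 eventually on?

No

node-14 would need node-55 and node-2 (G7), but node-2 never turns on.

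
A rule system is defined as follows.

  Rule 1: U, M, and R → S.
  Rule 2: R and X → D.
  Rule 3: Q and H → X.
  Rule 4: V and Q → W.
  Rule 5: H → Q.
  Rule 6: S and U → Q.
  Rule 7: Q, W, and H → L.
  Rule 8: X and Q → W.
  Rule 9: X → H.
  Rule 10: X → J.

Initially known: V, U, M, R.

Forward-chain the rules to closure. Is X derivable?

No

X would need Q and H (Rule 3), but H is never established.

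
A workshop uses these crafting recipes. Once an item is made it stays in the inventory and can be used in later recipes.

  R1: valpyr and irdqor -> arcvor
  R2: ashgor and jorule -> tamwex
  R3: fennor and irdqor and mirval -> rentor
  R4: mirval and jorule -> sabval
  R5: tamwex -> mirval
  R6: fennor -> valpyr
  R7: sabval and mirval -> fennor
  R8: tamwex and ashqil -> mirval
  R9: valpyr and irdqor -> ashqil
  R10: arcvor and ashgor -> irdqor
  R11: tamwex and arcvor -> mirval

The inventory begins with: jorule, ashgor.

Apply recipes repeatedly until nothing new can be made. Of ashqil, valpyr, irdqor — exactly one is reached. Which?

Using R2, ashgor and jorule make tamwex.
Using R5, tamwex makes mirval.
Using R4, mirval and jorule make sabval.
Using R7, sabval and mirval make fennor.
Using R6, fennor makes valpyr.
irdqor would need arcvor and ashgor (R10), but arcvor is never obtained. ashqil would need valpyr and irdqor (R9), but irdqor is never obtained.

valpyr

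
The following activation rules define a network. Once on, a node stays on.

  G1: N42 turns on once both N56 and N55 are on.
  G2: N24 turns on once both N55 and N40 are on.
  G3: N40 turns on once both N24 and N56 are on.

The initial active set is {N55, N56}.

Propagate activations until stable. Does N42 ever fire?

G1: N56 and N55 on → N42 on.

Yes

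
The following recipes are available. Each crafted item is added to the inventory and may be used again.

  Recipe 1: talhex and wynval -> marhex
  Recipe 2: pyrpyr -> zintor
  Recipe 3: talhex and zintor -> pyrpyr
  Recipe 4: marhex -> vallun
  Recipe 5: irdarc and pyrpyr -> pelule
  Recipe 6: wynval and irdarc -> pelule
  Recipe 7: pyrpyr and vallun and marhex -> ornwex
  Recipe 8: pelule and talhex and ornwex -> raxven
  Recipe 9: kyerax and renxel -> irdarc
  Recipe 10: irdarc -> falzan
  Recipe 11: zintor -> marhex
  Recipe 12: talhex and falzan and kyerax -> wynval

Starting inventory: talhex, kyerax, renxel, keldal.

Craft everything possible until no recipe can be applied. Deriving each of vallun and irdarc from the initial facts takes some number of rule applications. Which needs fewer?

irdarc: Using Recipe 9, kyerax and renxel make irdarc. [1 rule application]
vallun: kyerax and renxel -> irdarc (Recipe 9). Using Recipe 10, irdarc makes falzan. Using Recipe 12, talhex, falzan, and kyerax make wynval. talhex and wynval -> marhex (Recipe 1). Using Recipe 4, marhex makes vallun. [5 rule applications]
irdarc needs fewer.

irdarc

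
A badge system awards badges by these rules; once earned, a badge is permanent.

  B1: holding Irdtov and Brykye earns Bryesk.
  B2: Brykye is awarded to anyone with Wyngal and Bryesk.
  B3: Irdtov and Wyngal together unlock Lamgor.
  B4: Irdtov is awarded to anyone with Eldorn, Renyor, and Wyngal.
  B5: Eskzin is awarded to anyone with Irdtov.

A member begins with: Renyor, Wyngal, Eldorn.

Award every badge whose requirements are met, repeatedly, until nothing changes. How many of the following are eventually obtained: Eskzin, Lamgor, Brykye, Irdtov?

3

With Eldorn, Renyor, and Wyngal, Irdtov is earned (B4).
With Irdtov and Wyngal, Lamgor is earned (B3).
With Irdtov, Eskzin is earned (B5).
Eskzin: reached.
Lamgor: reached.
Brykye would need Wyngal and Bryesk (B2), but Bryesk is never earned.
Irdtov: reached.
Reached: Eskzin, Lamgor, and Irdtov — 3 of the 4.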